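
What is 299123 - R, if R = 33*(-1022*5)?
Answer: 467753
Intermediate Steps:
R = -168630 (R = 33*(-5110) = -168630)
299123 - R = 299123 - 1*(-168630) = 299123 + 168630 = 467753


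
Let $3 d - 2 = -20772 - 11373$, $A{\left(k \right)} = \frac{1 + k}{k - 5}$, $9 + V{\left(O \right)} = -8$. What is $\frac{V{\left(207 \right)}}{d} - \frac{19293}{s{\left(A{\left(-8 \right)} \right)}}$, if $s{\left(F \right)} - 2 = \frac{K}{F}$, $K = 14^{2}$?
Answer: $- \frac{206705411}{3921446} \approx -52.712$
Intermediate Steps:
$V{\left(O \right)} = -17$ ($V{\left(O \right)} = -9 - 8 = -17$)
$K = 196$
$A{\left(k \right)} = \frac{1 + k}{-5 + k}$
$s{\left(F \right)} = 2 + \frac{196}{F}$
$d = - \frac{32143}{3}$ ($d = \frac{2}{3} + \frac{-20772 - 11373}{3} = \frac{2}{3} + \frac{1}{3} \left(-32145\right) = \frac{2}{3} - 10715 = - \frac{32143}{3} \approx -10714.0$)
$\frac{V{\left(207 \right)}}{d} - \frac{19293}{s{\left(A{\left(-8 \right)} \right)}} = - \frac{17}{- \frac{32143}{3}} - \frac{19293}{2 + \frac{196}{\frac{1}{-5 - 8} \left(1 - 8\right)}} = \left(-17\right) \left(- \frac{3}{32143}\right) - \frac{19293}{2 + \frac{196}{\frac{1}{-13} \left(-7\right)}} = \frac{51}{32143} - \frac{19293}{2 + \frac{196}{\left(- \frac{1}{13}\right) \left(-7\right)}} = \frac{51}{32143} - \frac{19293}{2 + \frac{196}{\frac{7}{13}}} = \frac{51}{32143} - \frac{19293}{2 + 196 \cdot \frac{13}{7}} = \frac{51}{32143} - \frac{19293}{2 + 364} = \frac{51}{32143} - \frac{19293}{366} = \frac{51}{32143} - \frac{6431}{122} = - \frac{206705411}{3921446}$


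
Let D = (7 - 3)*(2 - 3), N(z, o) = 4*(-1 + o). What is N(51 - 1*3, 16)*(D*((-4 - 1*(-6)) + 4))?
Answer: -1440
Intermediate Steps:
N(z, o) = -4 + 4*o
D = -4 (D = 4*(-1) = -4)
N(51 - 1*3, 16)*(D*((-4 - 1*(-6)) + 4)) = (-4 + 4*16)*(-4*((-4 - 1*(-6)) + 4)) = (-4 + 64)*(-4*((-4 + 6) + 4)) = 60*(-4*(2 + 4)) = 60*(-4*6) = 60*(-24) = -1440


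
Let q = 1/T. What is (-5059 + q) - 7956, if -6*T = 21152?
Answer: -137646643/10576 ≈ -13015.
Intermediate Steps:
T = -10576/3 (T = -⅙*21152 = -10576/3 ≈ -3525.3)
q = -3/10576 (q = 1/(-10576/3) = -3/10576 ≈ -0.00028366)
(-5059 + q) - 7956 = (-5059 - 3/10576) - 7956 = -53503987/10576 - 7956 = -137646643/10576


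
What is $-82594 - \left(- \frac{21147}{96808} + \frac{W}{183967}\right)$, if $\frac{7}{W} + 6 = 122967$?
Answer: $- \frac{25838534114257477813}{312838734673128} \approx -82594.0$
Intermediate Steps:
$W = \frac{7}{122961}$ ($W = \frac{7}{-6 + 122967} = \frac{7}{122961} \approx 5.6929 \cdot 10^{-5}$)
$-82594 - \left(- \frac{21147}{96808} + \frac{W}{183967}\right) = -82594 - \left(- \frac{21147}{96808} + \frac{7}{122961 \cdot 183967}\right) = -82594 - \left(\left(-21147\right) \frac{1}{96808} + \frac{7}{122961} \cdot \frac{1}{183967}\right) = -82594 - \left(- \frac{21147}{96808} + \frac{1}{3231538041}\right) = -82594 - - \frac{68337334856219}{312838734673128} = -82594 + \frac{68337334856219}{312838734673128} = - \frac{25838534114257477813}{312838734673128}$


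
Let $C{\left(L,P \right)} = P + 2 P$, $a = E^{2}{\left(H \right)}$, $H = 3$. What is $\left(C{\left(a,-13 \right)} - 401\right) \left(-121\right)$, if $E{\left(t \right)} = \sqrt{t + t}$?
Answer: $53240$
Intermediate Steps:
$E{\left(t \right)} = \sqrt{2} \sqrt{t}$ ($E{\left(t \right)} = \sqrt{2 t} = \sqrt{2} \sqrt{t}$)
$a = 6$ ($a = \left(\sqrt{2} \sqrt{3}\right)^{2} = \left(\sqrt{6}\right)^{2} = 6$)
$C{\left(L,P \right)} = 3 P$
$\left(C{\left(a,-13 \right)} - 401\right) \left(-121\right) = \left(3 \left(-13\right) - 401\right) \left(-121\right) = \left(-39 - 401\right) \left(-121\right) = \left(-440\right) \left(-121\right) = 53240$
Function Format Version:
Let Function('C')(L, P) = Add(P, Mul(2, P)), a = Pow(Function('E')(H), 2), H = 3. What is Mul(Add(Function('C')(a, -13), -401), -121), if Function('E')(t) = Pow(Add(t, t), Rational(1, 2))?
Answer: 53240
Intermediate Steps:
Function('E')(t) = Mul(Pow(2, Rational(1, 2)), Pow(t, Rational(1, 2))) (Function('E')(t) = Pow(Mul(2, t), Rational(1, 2)) = Mul(Pow(2, Rational(1, 2)), Pow(t, Rational(1, 2))))
a = 6 (a = Pow(Mul(Pow(2, Rational(1, 2)), Pow(3, Rational(1, 2))), 2) = Pow(Pow(6, Rational(1, 2)), 2) = 6)
Function('C')(L, P) = Mul(3, P)
Mul(Add(Function('C')(a, -13), -401), -121) = Mul(Add(Mul(3, -13), -401), -121) = Mul(Add(-39, -401), -121) = Mul(-440, -121) = 53240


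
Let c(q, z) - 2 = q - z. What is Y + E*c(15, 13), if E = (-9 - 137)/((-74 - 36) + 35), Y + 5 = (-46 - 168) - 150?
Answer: -27091/75 ≈ -361.21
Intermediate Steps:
c(q, z) = 2 + q - z (c(q, z) = 2 + (q - z) = 2 + q - z)
Y = -369 (Y = -5 + ((-46 - 168) - 150) = -5 + (-214 - 150) = -5 - 364 = -369)
E = 146/75 (E = -146/(-110 + 35) = -146/(-75) = -146*(-1/75) = 146/75 ≈ 1.9467)
Y + E*c(15, 13) = -369 + 146*(2 + 15 - 1*13)/75 = -369 + 146*(2 + 15 - 13)/75 = -369 + (146/75)*4 = -369 + 584/75 = -27091/75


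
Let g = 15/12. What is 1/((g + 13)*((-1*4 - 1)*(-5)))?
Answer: 4/1425 ≈ 0.0028070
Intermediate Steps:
g = 5/4 (g = 15*(1/12) = 5/4 ≈ 1.2500)
1/((g + 13)*((-1*4 - 1)*(-5))) = 1/((5/4 + 13)*((-1*4 - 1)*(-5))) = 1/(57*((-4 - 1)*(-5))/4) = 1/(57*(-5*(-5))/4) = 1/((57/4)*25) = 1/(1425/4) = 4/1425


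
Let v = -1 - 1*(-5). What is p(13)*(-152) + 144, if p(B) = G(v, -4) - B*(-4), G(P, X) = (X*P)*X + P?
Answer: -18096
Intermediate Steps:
v = 4 (v = -1 + 5 = 4)
G(P, X) = P + P*X² (G(P, X) = (P*X)*X + P = P*X² + P = P + P*X²)
p(B) = 68 + 4*B (p(B) = 4*(1 + (-4)²) - B*(-4) = 4*(1 + 16) - (-4)*B = 4*17 + 4*B = 68 + 4*B)
p(13)*(-152) + 144 = (68 + 4*13)*(-152) + 144 = (68 + 52)*(-152) + 144 = 120*(-152) + 144 = -18240 + 144 = -18096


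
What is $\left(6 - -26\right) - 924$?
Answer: $-892$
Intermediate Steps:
$\left(6 - -26\right) - 924 = \left(6 + 26\right) - 924 = 32 - 924 = -892$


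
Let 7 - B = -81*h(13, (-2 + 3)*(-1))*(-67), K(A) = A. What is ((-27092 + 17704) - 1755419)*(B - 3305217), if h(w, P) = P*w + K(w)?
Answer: 5833057744470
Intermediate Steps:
h(w, P) = w + P*w (h(w, P) = P*w + w = w + P*w)
B = 7 (B = 7 - (-1053*(1 + (-2 + 3)*(-1)))*(-67) = 7 - (-1053*(1 + 1*(-1)))*(-67) = 7 - (-1053*(1 - 1))*(-67) = 7 - (-1053*0)*(-67) = 7 - (-81*0)*(-67) = 7 - 0*(-67) = 7 - 1*0 = 7 + 0 = 7)
((-27092 + 17704) - 1755419)*(B - 3305217) = ((-27092 + 17704) - 1755419)*(7 - 3305217) = (-9388 - 1755419)*(-3305210) = -1764807*(-3305210) = 5833057744470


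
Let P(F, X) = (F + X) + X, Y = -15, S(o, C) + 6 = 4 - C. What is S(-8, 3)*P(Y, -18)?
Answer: 255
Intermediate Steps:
S(o, C) = -2 - C (S(o, C) = -6 + (4 - C) = -2 - C)
P(F, X) = F + 2*X
S(-8, 3)*P(Y, -18) = (-2 - 1*3)*(-15 + 2*(-18)) = (-2 - 3)*(-15 - 36) = -5*(-51) = 255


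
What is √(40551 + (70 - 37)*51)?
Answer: √42234 ≈ 205.51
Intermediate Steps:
√(40551 + (70 - 37)*51) = √(40551 + 33*51) = √(40551 + 1683) = √42234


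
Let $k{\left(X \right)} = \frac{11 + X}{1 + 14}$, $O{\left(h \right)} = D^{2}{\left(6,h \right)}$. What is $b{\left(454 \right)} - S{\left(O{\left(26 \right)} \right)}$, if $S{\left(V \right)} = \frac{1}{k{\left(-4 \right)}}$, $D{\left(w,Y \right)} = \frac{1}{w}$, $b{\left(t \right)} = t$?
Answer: $\frac{3163}{7} \approx 451.86$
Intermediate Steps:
$O{\left(h \right)} = \frac{1}{36}$ ($O{\left(h \right)} = \left(\frac{1}{6}\right)^{2} = \frac{1}{36}$)
$k{\left(X \right)} = \frac{11}{15} + \frac{X}{15}$ ($k{\left(X \right)} = \frac{11 + X}{15} = \left(11 + X\right) \frac{1}{15} = \frac{11}{15} + \frac{X}{15}$)
$S{\left(V \right)} = \frac{15}{7}$ ($S{\left(V \right)} = \frac{1}{\frac{11}{15} + \frac{1}{15} \left(-4\right)} = \frac{1}{\frac{11}{15} - \frac{4}{15}} = \frac{1}{\frac{7}{15}} = \frac{15}{7}$)
$b{\left(454 \right)} - S{\left(O{\left(26 \right)} \right)} = 454 - \frac{15}{7} = \frac{3163}{7}$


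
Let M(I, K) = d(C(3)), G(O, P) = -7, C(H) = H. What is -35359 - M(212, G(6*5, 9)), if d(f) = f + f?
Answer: -35365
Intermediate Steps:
d(f) = 2*f
M(I, K) = 6 (M(I, K) = 2*3 = 6)
-35359 - M(212, G(6*5, 9)) = -35359 - 1*6 = -35359 - 6 = -35365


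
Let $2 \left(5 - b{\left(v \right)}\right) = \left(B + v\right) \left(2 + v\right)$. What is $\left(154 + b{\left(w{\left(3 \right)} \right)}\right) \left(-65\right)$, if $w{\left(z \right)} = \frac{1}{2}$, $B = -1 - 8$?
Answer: $- \frac{88205}{8} \approx -11026.0$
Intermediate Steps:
$B = -9$ ($B = -1 - 8 = -9$)
$w{\left(z \right)} = \frac{1}{2}$
$b{\left(v \right)} = 5 - \frac{\left(-9 + v\right) \left(2 + v\right)}{2}$
$\left(154 + b{\left(w{\left(3 \right)} \right)}\right) \left(-65\right) = \left(154 + \left(14 - \frac{1}{2 \cdot 4} + \frac{7}{2} \cdot \frac{1}{2}\right)\right) \left(-65\right) = \left(154 + \left(14 - \frac{1}{8} + \frac{7}{4}\right)\right) \left(-65\right) = \left(154 + \frac{125}{8}\right) \left(-65\right) = \frac{1357}{8} \left(-65\right) = - \frac{88205}{8}$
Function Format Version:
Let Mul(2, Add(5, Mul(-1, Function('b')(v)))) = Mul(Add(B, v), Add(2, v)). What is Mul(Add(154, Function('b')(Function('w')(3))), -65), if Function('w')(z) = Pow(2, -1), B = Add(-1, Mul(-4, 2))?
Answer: Rational(-88205, 8) ≈ -11026.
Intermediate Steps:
B = -9 (B = Add(-1, -8) = -9)
Function('w')(z) = Rational(1, 2)
Function('b')(v) = Add(5, Mul(Rational(-1, 2), Add(-9, v), Add(2, v))) (Function('b')(v) = Add(5, Mul(Rational(-1, 2), Mul(Add(-9, v), Add(2, v)))) = Add(5, Mul(Rational(-1, 2), Add(-9, v), Add(2, v))))
Mul(Add(154, Function('b')(Function('w')(3))), -65) = Mul(Add(154, Add(14, Mul(Rational(-1, 2), Pow(Rational(1, 2), 2)), Mul(Rational(7, 2), Rational(1, 2)))), -65) = Mul(Add(154, Add(14, Mul(Rational(-1, 2), Rational(1, 4)), Rational(7, 4))), -65) = Mul(Add(154, Add(14, Rational(-1, 8), Rational(7, 4))), -65) = Mul(Add(154, Rational(125, 8)), -65) = Mul(Rational(1357, 8), -65) = Rational(-88205, 8)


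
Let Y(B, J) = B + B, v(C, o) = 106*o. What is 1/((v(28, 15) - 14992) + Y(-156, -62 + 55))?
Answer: -1/13714 ≈ -7.2918e-5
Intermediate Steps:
Y(B, J) = 2*B
1/((v(28, 15) - 14992) + Y(-156, -62 + 55)) = 1/((106*15 - 14992) + 2*(-156)) = 1/((1590 - 14992) - 312) = 1/(-13402 - 312) = 1/(-13714) = -1/13714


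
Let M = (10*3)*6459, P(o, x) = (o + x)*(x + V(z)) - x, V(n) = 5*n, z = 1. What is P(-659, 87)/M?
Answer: -52711/193770 ≈ -0.27203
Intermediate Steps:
P(o, x) = -x + (5 + x)*(o + x) (P(o, x) = (o + x)*(x + 5*1) - x = (o + x)*(x + 5) - x = (o + x)*(5 + x) - x = (5 + x)*(o + x) - x = -x + (5 + x)*(o + x))
M = 193770 (M = 30*6459 = 193770)
P(-659, 87)/M = (87² + 4*87 + 5*(-659) - 659*87)/193770 = (7569 + 348 - 3295 - 57333)*(1/193770) = -52711*1/193770 = -52711/193770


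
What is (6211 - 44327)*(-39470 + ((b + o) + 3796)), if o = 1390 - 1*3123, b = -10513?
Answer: 1826518720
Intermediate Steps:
o = -1733 (o = 1390 - 3123 = -1733)
(6211 - 44327)*(-39470 + ((b + o) + 3796)) = (6211 - 44327)*(-39470 + ((-10513 - 1733) + 3796)) = -38116*(-39470 + (-12246 + 3796)) = -38116*(-39470 - 8450) = -38116*(-47920) = 1826518720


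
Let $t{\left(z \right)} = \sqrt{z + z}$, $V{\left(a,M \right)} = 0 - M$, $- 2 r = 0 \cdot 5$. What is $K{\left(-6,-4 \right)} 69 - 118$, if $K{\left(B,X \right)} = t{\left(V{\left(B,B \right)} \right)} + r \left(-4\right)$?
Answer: $-118 + 138 \sqrt{3} \approx 121.02$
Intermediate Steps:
$r = 0$ ($r = - \frac{0 \cdot 5}{2} = \left(- \frac{1}{2}\right) 0 = 0$)
$V{\left(a,M \right)} = - M$
$t{\left(z \right)} = \sqrt{2} \sqrt{z}$ ($t{\left(z \right)} = \sqrt{2 z} = \sqrt{2} \sqrt{z}$)
$K{\left(B,X \right)} = \sqrt{2} \sqrt{- B}$ ($K{\left(B,X \right)} = \sqrt{2} \sqrt{- B} + 0 \left(-4\right) = \sqrt{2} \sqrt{- B} + 0 = \sqrt{2} \sqrt{- B}$)
$K{\left(-6,-4 \right)} 69 - 118 = \sqrt{2} \sqrt{\left(-1\right) \left(-6\right)} 69 - 118 = \sqrt{2} \sqrt{6} \cdot 69 - 118 = 2 \sqrt{3} \cdot 69 - 118 = 138 \sqrt{3} - 118 = -118 + 138 \sqrt{3}$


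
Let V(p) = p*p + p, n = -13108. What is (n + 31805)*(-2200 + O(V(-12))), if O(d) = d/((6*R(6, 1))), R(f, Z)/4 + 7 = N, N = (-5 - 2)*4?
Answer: -411363381/10 ≈ -4.1136e+7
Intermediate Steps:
N = -28 (N = -7*4 = -28)
V(p) = p + p² (V(p) = p² + p = p + p²)
R(f, Z) = -140 (R(f, Z) = -28 + 4*(-28) = -28 - 112 = -140)
O(d) = -d/840 (O(d) = d/((6*(-140))) = d/(-840) = d*(-1/840) = -d/840)
(n + 31805)*(-2200 + O(V(-12))) = (-13108 + 31805)*(-2200 - (-1)*(1 - 12)/70) = 18697*(-2200 - (-1)*(-11)/70) = 18697*(-2200 - 1/840*132) = 18697*(-2200 - 11/70) = 18697*(-154011/70) = -411363381/10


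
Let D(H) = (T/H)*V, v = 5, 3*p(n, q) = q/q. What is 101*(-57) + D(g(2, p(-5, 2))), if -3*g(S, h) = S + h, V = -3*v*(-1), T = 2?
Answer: -40569/7 ≈ -5795.6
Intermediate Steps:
p(n, q) = 1/3 (p(n, q) = (q/q)/3 = (1/3)*1 = 1/3)
V = 15 (V = -3*5*(-1) = -15*(-1) = 15)
g(S, h) = -S/3 - h/3 (g(S, h) = -(S + h)/3 = -S/3 - h/3)
D(H) = 30/H (D(H) = (2/H)*15 = 30/H)
101*(-57) + D(g(2, p(-5, 2))) = 101*(-57) + 30/(-1/3*2 - 1/3*1/3) = -5757 + 30/(-2/3 - 1/9) = -5757 + 30/(-7/9) = -5757 + 30*(-9/7) = -5757 - 270/7 = -40569/7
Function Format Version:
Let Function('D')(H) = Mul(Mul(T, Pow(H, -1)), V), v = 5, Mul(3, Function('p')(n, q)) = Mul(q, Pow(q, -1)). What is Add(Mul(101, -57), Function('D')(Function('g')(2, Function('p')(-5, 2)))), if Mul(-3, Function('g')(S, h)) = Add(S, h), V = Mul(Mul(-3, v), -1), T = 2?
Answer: Rational(-40569, 7) ≈ -5795.6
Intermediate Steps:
Function('p')(n, q) = Rational(1, 3) (Function('p')(n, q) = Mul(Rational(1, 3), Mul(q, Pow(q, -1))) = Mul(Rational(1, 3), 1) = Rational(1, 3))
V = 15 (V = Mul(Mul(-3, 5), -1) = Mul(-15, -1) = 15)
Function('g')(S, h) = Add(Mul(Rational(-1, 3), S), Mul(Rational(-1, 3), h)) (Function('g')(S, h) = Mul(Rational(-1, 3), Add(S, h)) = Add(Mul(Rational(-1, 3), S), Mul(Rational(-1, 3), h)))
Function('D')(H) = Mul(30, Pow(H, -1)) (Function('D')(H) = Mul(Mul(2, Pow(H, -1)), 15) = Mul(30, Pow(H, -1)))
Add(Mul(101, -57), Function('D')(Function('g')(2, Function('p')(-5, 2)))) = Add(Mul(101, -57), Mul(30, Pow(Add(Mul(Rational(-1, 3), 2), Mul(Rational(-1, 3), Rational(1, 3))), -1))) = Add(-5757, Mul(30, Pow(Add(Rational(-2, 3), Rational(-1, 9)), -1))) = Add(-5757, Mul(30, Pow(Rational(-7, 9), -1))) = Add(-5757, Mul(30, Rational(-9, 7))) = Add(-5757, Rational(-270, 7)) = Rational(-40569, 7)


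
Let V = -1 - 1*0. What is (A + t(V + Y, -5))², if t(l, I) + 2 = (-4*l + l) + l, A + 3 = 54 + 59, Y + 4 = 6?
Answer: 11236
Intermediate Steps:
Y = 2 (Y = -4 + 6 = 2)
A = 110 (A = -3 + (54 + 59) = -3 + 113 = 110)
V = -1 (V = -1 + 0 = -1)
t(l, I) = -2 - 2*l (t(l, I) = -2 + ((-4*l + l) + l) = -2 + (-3*l + l) = -2 - 2*l)
(A + t(V + Y, -5))² = (110 + (-2 - 2*(-1 + 2)))² = (110 + (-2 - 2*1))² = (110 + (-2 - 2))² = (110 - 4)² = 106² = 11236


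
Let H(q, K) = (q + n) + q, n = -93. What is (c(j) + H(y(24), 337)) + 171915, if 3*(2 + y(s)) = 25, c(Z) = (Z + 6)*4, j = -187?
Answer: 513332/3 ≈ 1.7111e+5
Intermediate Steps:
c(Z) = 24 + 4*Z (c(Z) = (6 + Z)*4 = 24 + 4*Z)
y(s) = 19/3 (y(s) = -2 + (1/3)*25 = -2 + 25/3 = 19/3)
H(q, K) = -93 + 2*q (H(q, K) = (q - 93) + q = (-93 + q) + q = -93 + 2*q)
(c(j) + H(y(24), 337)) + 171915 = ((24 + 4*(-187)) + (-93 + 2*(19/3))) + 171915 = ((24 - 748) + (-93 + 38/3)) + 171915 = (-724 - 241/3) + 171915 = -2413/3 + 171915 = 513332/3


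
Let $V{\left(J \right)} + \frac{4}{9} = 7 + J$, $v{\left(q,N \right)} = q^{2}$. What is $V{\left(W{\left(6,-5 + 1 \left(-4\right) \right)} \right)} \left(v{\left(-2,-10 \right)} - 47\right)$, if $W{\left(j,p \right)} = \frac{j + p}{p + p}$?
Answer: $- \frac{5203}{18} \approx -289.06$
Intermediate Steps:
$W{\left(j,p \right)} = \frac{j + p}{2 p}$
$V{\left(J \right)} = \frac{59}{9} + J$ ($V{\left(J \right)} = - \frac{4}{9} + \left(7 + J\right) = \frac{59}{9} + J$)
$V{\left(W{\left(6,-5 + 1 \left(-4\right) \right)} \right)} \left(v{\left(-2,-10 \right)} - 47\right) = \left(\frac{59}{9} + \frac{6 + \left(-5 + 1 \left(-4\right)\right)}{2 \left(-5 + 1 \left(-4\right)\right)}\right) \left(\left(-2\right)^{2} - 47\right) = \left(\frac{59}{9} + \frac{6 - 9}{2 \left(-5 - 4\right)}\right) \left(4 - 47\right) = \left(\frac{59}{9} + \frac{6 - 9}{2 \left(-9\right)}\right) \left(-43\right) = \left(\frac{59}{9} + \frac{1}{2} \left(- \frac{1}{9}\right) \left(-3\right)\right) \left(-43\right) = \left(\frac{59}{9} + \frac{1}{6}\right) \left(-43\right) = \frac{121}{18} \left(-43\right) = - \frac{5203}{18}$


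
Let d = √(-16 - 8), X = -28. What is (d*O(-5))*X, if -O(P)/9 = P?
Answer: -2520*I*√6 ≈ -6172.7*I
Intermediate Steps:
d = 2*I*√6 (d = √(-24) = 2*I*√6 ≈ 4.899*I)
O(P) = -9*P
(d*O(-5))*X = ((2*I*√6)*(-9*(-5)))*(-28) = ((2*I*√6)*45)*(-28) = (90*I*√6)*(-28) = -2520*I*√6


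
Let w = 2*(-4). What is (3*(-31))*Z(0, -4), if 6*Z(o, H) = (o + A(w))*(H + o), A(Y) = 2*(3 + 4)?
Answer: 868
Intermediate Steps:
w = -8
A(Y) = 14 (A(Y) = 2*7 = 14)
Z(o, H) = (14 + o)*(H + o)/6 (Z(o, H) = ((o + 14)*(H + o))/6 = ((14 + o)*(H + o))/6 = (14 + o)*(H + o)/6)
(3*(-31))*Z(0, -4) = (3*(-31))*((⅙)*0² + (7/3)*(-4) + (7/3)*0 + (⅙)*(-4)*0) = -93*((⅙)*0 - 28/3 + 0 + 0) = -93*(0 - 28/3 + 0 + 0) = -93*(-28/3) = 868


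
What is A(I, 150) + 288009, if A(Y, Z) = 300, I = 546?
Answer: 288309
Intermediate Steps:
A(I, 150) + 288009 = 300 + 288009 = 288309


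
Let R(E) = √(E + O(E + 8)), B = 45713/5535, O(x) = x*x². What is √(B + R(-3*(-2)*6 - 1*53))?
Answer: √(28113495 + 3404025*I*√746)/1845 ≈ 4.2891 + 3.184*I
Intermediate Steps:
O(x) = x³
B = 45713/5535 (B = 45713*(1/5535) = 45713/5535 ≈ 8.2589)
R(E) = √(E + (8 + E)³) (R(E) = √(E + (E + 8)³) = √(E + (8 + E)³))
√(B + R(-3*(-2)*6 - 1*53)) = √(45713/5535 + √((-3*(-2)*6 - 1*53) + (8 + (-3*(-2)*6 - 1*53))³)) = √(45713/5535 + √((6*6 - 53) + (8 + (6*6 - 53))³)) = √(45713/5535 + √((36 - 53) + (8 + (36 - 53))³)) = √(45713/5535 + √(-17 + (8 - 17)³)) = √(45713/5535 + √(-17 + (-9)³)) = √(45713/5535 + √(-17 - 729)) = √(45713/5535 + √(-746)) = √(45713/5535 + I*√746)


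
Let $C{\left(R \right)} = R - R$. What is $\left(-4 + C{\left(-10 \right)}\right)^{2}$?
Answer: $16$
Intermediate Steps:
$C{\left(R \right)} = 0$
$\left(-4 + C{\left(-10 \right)}\right)^{2} = \left(-4 + 0\right)^{2} = \left(-4\right)^{2} = 16$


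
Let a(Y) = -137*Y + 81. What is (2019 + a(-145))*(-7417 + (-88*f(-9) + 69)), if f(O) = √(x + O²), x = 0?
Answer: -178795100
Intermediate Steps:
f(O) = √(O²) (f(O) = √(0 + O²) = √(O²))
a(Y) = 81 - 137*Y
(2019 + a(-145))*(-7417 + (-88*f(-9) + 69)) = (2019 + (81 - 137*(-145)))*(-7417 + (-88*√((-9)²) + 69)) = (2019 + (81 + 19865))*(-7417 + (-88*√81 + 69)) = (2019 + 19946)*(-7417 + (-88*9 + 69)) = 21965*(-7417 + (-792 + 69)) = 21965*(-7417 - 723) = 21965*(-8140) = -178795100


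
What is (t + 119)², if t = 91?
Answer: 44100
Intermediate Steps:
(t + 119)² = (91 + 119)² = 210² = 44100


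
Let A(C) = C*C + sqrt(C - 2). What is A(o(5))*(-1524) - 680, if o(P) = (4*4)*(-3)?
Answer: -3511976 - 7620*I*sqrt(2) ≈ -3.512e+6 - 10776.0*I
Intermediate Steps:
o(P) = -48 (o(P) = 16*(-3) = -48)
A(C) = C**2 + sqrt(-2 + C)
A(o(5))*(-1524) - 680 = ((-48)**2 + sqrt(-2 - 48))*(-1524) - 680 = (2304 + sqrt(-50))*(-1524) - 680 = (2304 + 5*I*sqrt(2))*(-1524) - 680 = (-3511296 - 7620*I*sqrt(2)) - 680 = -3511976 - 7620*I*sqrt(2)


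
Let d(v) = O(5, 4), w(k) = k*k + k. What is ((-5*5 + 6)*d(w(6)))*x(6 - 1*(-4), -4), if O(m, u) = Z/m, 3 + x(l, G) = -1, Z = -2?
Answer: -152/5 ≈ -30.400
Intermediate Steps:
x(l, G) = -4 (x(l, G) = -3 - 1 = -4)
w(k) = k + k**2 (w(k) = k**2 + k = k + k**2)
O(m, u) = -2/m
d(v) = -2/5
((-5*5 + 6)*d(w(6)))*x(6 - 1*(-4), -4) = ((-5*5 + 6)*(-2/5))*(-4) = ((-25 + 6)*(-2/5))*(-4) = -19*(-2/5)*(-4) = (38/5)*(-4) = -152/5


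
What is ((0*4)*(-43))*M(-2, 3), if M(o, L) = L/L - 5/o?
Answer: 0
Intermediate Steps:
M(o, L) = 1 - 5/o
((0*4)*(-43))*M(-2, 3) = ((0*4)*(-43))*((-5 - 2)/(-2)) = (0*(-43))*(-½*(-7)) = 0*(7/2) = 0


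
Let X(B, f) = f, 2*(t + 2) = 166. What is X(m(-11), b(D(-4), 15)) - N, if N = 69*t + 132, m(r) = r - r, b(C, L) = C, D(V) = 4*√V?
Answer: -5721 + 8*I ≈ -5721.0 + 8.0*I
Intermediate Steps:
t = 81 (t = -2 + (½)*166 = -2 + 83 = 81)
m(r) = 0
N = 5721 (N = 69*81 + 132 = 5589 + 132 = 5721)
X(m(-11), b(D(-4), 15)) - N = 4*√(-4) - 1*5721 = 4*(2*I) - 5721 = 8*I - 5721 = -5721 + 8*I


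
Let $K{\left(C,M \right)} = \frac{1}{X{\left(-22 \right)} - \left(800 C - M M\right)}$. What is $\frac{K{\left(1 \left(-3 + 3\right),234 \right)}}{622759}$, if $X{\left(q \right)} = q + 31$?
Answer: $\frac{1}{34105396635} \approx 2.9321 \cdot 10^{-11}$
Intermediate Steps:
$X{\left(q \right)} = 31 + q$
$K{\left(C,M \right)} = \frac{1}{9 + M^{2} - 800 C}$ ($K{\left(C,M \right)} = \frac{1}{\left(31 - 22\right) - \left(800 C - M M\right)} = \frac{1}{9 - \left(- M^{2} + 800 C\right)} = \frac{1}{9 + M^{2} - 800 C}$)
$\frac{K{\left(1 \left(-3 + 3\right),234 \right)}}{622759} = \frac{1}{\left(9 + 234^{2} - 800 \cdot 1 \left(-3 + 3\right)\right) 622759} = \frac{1}{9 + 54756 - 800 \cdot 1 \cdot 0} \cdot \frac{1}{622759} = \frac{1}{9 + 54756 - 0} \cdot \frac{1}{622759} = \frac{1}{9 + 54756 + 0} \cdot \frac{1}{622759} = \frac{1}{54765} \cdot \frac{1}{622759} = \frac{1}{34105396635}$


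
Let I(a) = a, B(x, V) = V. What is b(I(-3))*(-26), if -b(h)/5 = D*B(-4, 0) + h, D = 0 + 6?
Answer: -390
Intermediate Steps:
D = 6
b(h) = -5*h (b(h) = -5*(6*0 + h) = -5*(0 + h) = -5*h)
b(I(-3))*(-26) = -5*(-3)*(-26) = 15*(-26) = -390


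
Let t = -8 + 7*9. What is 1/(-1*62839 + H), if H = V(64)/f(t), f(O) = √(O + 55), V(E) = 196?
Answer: -493735/31025810921 - 2*√110/4432258703 ≈ -1.5918e-5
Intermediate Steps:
t = 55 (t = -8 + 63 = 55)
f(O) = √(55 + O)
H = 98*√110/55 (H = 196/(√(55 + 55)) = 196/(√110) = 196*(√110/110) = 98*√110/55 ≈ 18.688)
1/(-1*62839 + H) = 1/(-1*62839 + 98*√110/55) = 1/(-62839 + 98*√110/55)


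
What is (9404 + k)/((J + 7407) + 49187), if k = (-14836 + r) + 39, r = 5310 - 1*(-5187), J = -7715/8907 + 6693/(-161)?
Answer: 79557324/881483341 ≈ 0.090254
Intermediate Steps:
J = -2645942/62349 (J = -7715*1/8907 + 6693*(-1/161) = -7715/8907 - 291/7 = -2645942/62349 ≈ -42.438)
r = 10497 (r = 5310 + 5187 = 10497)
k = -4300 (k = (-14836 + 10497) + 39 = -4339 + 39 = -4300)
(9404 + k)/((J + 7407) + 49187) = (9404 - 4300)/((-2645942/62349 + 7407) + 49187) = 5104/(459173101/62349 + 49187) = 5104/(3525933364/62349) = 5104*(62349/3525933364) = 79557324/881483341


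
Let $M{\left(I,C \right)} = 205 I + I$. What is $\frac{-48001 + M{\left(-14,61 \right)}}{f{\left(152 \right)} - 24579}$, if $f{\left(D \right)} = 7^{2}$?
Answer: $\frac{10177}{4906} \approx 2.0744$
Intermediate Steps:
$f{\left(D \right)} = 49$
$M{\left(I,C \right)} = 206 I$
$\frac{-48001 + M{\left(-14,61 \right)}}{f{\left(152 \right)} - 24579} = \frac{-48001 + 206 \left(-14\right)}{49 - 24579} = \frac{-48001 - 2884}{-24530} = \left(-50885\right) \left(- \frac{1}{24530}\right) = \frac{10177}{4906}$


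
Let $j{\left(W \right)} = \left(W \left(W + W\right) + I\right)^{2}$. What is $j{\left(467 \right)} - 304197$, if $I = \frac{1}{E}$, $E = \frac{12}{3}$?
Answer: $\frac{3044018585217}{16} \approx 1.9025 \cdot 10^{11}$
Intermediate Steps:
$E = 4$ ($E = 12 \cdot \frac{1}{3} = 4$)
$I = \frac{1}{4} \approx 0.25$
$j{\left(W \right)} = \left(\frac{1}{4} + 2 W^{2}\right)^{2}$ ($j{\left(W \right)} = \left(W \left(W + W\right) + \frac{1}{4}\right)^{2} = \left(W 2 W + \frac{1}{4}\right)^{2} = \left(2 W^{2} + \frac{1}{4}\right)^{2} = \left(\frac{1}{4} + 2 W^{2}\right)^{2}$)
$j{\left(467 \right)} - 304197 = \frac{\left(1 + 8 \cdot 467^{2}\right)^{2}}{16} - 304197 = \frac{\left(1 + 8 \cdot 218089\right)^{2}}{16} - 304197 = \frac{\left(1 + 1744712\right)^{2}}{16} - 304197 = \frac{1744713^{2}}{16} - 304197 = \frac{1}{16} \cdot 3044023452369 - 304197 = \frac{3044023452369}{16} - 304197 = \frac{3044018585217}{16}$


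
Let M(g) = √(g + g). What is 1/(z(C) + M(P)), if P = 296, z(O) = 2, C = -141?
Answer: -1/294 + √37/147 ≈ 0.037978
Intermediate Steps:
M(g) = √2*√g (M(g) = √(2*g) = √2*√g)
1/(z(C) + M(P)) = 1/(2 + √2*√296) = 1/(2 + √2*(2*√74)) = 1/(2 + 4*√37)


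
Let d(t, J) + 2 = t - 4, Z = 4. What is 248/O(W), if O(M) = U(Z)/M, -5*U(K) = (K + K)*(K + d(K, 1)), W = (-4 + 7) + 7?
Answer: -775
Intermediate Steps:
d(t, J) = -6 + t (d(t, J) = -2 + (t - 4) = -2 + (-4 + t) = -6 + t)
W = 10 (W = 3 + 7 = 10)
U(K) = -2*K*(-6 + 2*K)/5 (U(K) = -(K + K)*(K + (-6 + K))/5 = -2*K*(-6 + 2*K)/5)
O(M) = -16/(5*M) (O(M) = ((4/5)*4*(3 - 1*4))/M = ((4/5)*4*(3 - 4))/M = ((4/5)*4*(-1))/M = -16/(5*M))
248/O(W) = 248/((-16/5/10)) = 248/((-16/5*1/10)) = 248/(-8/25) = 248*(-25/8) = -775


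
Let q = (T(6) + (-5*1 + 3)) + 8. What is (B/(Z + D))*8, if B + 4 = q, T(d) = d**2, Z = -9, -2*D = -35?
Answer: 608/17 ≈ 35.765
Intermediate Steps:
D = 35/2 (D = -1/2*(-35) = 35/2 ≈ 17.500)
q = 42 (q = (6**2 + (-5*1 + 3)) + 8 = (36 + (-5 + 3)) + 8 = (36 - 2) + 8 = 34 + 8 = 42)
B = 38 (B = -4 + 42 = 38)
(B/(Z + D))*8 = (38/(-9 + 35/2))*8 = (38/(17/2))*8 = ((2/17)*38)*8 = (76/17)*8 = 608/17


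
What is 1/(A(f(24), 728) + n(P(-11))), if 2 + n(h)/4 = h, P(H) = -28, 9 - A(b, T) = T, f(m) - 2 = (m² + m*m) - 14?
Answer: -1/839 ≈ -0.0011919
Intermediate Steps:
f(m) = -12 + 2*m² (f(m) = 2 + ((m² + m*m) - 14) = 2 + ((m² + m²) - 14) = 2 + (2*m² - 14) = 2 + (-14 + 2*m²) = -12 + 2*m²)
A(b, T) = 9 - T
n(h) = -8 + 4*h
1/(A(f(24), 728) + n(P(-11))) = 1/((9 - 1*728) + (-8 + 4*(-28))) = 1/((9 - 728) + (-8 - 112)) = 1/(-719 - 120) = 1/(-839) = -1/839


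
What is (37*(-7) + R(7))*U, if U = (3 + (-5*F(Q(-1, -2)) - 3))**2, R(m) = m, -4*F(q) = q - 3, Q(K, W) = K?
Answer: -6300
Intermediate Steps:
F(q) = 3/4 - q/4 (F(q) = -(q - 3)/4 = -(-3 + q)/4 = 3/4 - q/4)
U = 25 (U = (3 + (-5*(3/4 - 1/4*(-1)) - 3))**2 = (3 + (-5*(3/4 + 1/4) - 3))**2 = (3 + (-5*1 - 3))**2 = (3 + (-5 - 3))**2 = (3 - 8)**2 = (-5)**2 = 25)
(37*(-7) + R(7))*U = (37*(-7) + 7)*25 = (-259 + 7)*25 = -252*25 = -6300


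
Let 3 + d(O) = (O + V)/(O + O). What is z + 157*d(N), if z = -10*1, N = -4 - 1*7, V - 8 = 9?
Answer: -5762/11 ≈ -523.82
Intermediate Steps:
V = 17 (V = 8 + 9 = 17)
N = -11 (N = -4 - 7 = -11)
z = -10
d(O) = -3 + (17 + O)/(2*O) (d(O) = -3 + (O + 17)/(O + O) = -3 + (17 + O)/((2*O)) = -3 + (17 + O)*(1/(2*O)) = -3 + (17 + O)/(2*O))
z + 157*d(N) = -10 + 157*((½)*(17 - 5*(-11))/(-11)) = -10 + 157*((½)*(-1/11)*(17 + 55)) = -10 + 157*((½)*(-1/11)*72) = -10 + 157*(-36/11) = -10 - 5652/11 = -5762/11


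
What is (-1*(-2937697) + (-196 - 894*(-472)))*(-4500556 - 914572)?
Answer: -18191954647032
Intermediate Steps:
(-1*(-2937697) + (-196 - 894*(-472)))*(-4500556 - 914572) = (2937697 + (-196 + 421968))*(-5415128) = (2937697 + 421772)*(-5415128) = 3359469*(-5415128) = -18191954647032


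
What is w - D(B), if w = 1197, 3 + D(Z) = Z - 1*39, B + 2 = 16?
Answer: 1225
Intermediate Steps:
B = 14 (B = -2 + 16 = 14)
D(Z) = -42 + Z (D(Z) = -3 + (Z - 1*39) = -3 + (Z - 39) = -3 + (-39 + Z) = -42 + Z)
w - D(B) = 1197 - (-42 + 14) = 1197 - 1*(-28) = 1197 + 28 = 1225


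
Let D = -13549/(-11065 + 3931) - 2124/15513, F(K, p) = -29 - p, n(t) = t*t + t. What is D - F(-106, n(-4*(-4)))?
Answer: 11168875121/36889914 ≈ 302.76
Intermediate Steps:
n(t) = t + t**2 (n(t) = t**2 + t = t + t**2)
D = 65011007/36889914 (D = -13549/(-7134) - 2124*1/15513 = -13549*(-1/7134) - 708/5171 = 13549/7134 - 708/5171 = 65011007/36889914 ≈ 1.7623)
D - F(-106, n(-4*(-4))) = 65011007/36889914 - (-29 - (-4*(-4))*(1 - 4*(-4))) = 65011007/36889914 - (-29 - 16*(1 + 16)) = 65011007/36889914 - (-29 - 16*17) = 65011007/36889914 - (-29 - 1*272) = 65011007/36889914 - (-29 - 272) = 65011007/36889914 - 1*(-301) = 65011007/36889914 + 301 = 11168875121/36889914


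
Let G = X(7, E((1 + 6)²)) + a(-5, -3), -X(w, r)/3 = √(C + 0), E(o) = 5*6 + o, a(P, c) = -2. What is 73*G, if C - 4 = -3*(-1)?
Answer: -146 - 219*√7 ≈ -725.42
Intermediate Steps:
C = 7 (C = 4 - 3*(-1) = 4 + 3 = 7)
E(o) = 30 + o
X(w, r) = -3*√7 (X(w, r) = -3*√(7 + 0) = -3*√7)
G = -2 - 3*√7 (G = -3*√7 - 2 = -2 - 3*√7 ≈ -9.9373)
73*G = 73*(-2 - 3*√7) = -146 - 219*√7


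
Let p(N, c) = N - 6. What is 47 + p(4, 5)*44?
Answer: -41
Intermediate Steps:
p(N, c) = -6 + N
47 + p(4, 5)*44 = 47 + (-6 + 4)*44 = 47 - 2*44 = 47 - 88 = -41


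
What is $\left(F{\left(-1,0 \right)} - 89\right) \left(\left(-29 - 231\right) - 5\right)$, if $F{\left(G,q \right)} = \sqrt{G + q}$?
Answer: $23585 - 265 i \approx 23585.0 - 265.0 i$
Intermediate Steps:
$\left(F{\left(-1,0 \right)} - 89\right) \left(\left(-29 - 231\right) - 5\right) = \left(\sqrt{-1 + 0} - 89\right) \left(\left(-29 - 231\right) - 5\right) = \left(\sqrt{-1} - 89\right) \left(-260 - 5\right) = \left(i - 89\right) \left(-265\right) = \left(-89 + i\right) \left(-265\right) = 23585 - 265 i$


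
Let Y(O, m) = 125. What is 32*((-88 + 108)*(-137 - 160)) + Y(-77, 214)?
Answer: -189955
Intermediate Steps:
32*((-88 + 108)*(-137 - 160)) + Y(-77, 214) = 32*((-88 + 108)*(-137 - 160)) + 125 = 32*(20*(-297)) + 125 = 32*(-5940) + 125 = -190080 + 125 = -189955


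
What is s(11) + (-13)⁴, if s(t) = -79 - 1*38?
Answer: 28444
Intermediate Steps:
s(t) = -117 (s(t) = -79 - 38 = -117)
s(11) + (-13)⁴ = -117 + (-13)⁴ = -117 + 28561 = 28444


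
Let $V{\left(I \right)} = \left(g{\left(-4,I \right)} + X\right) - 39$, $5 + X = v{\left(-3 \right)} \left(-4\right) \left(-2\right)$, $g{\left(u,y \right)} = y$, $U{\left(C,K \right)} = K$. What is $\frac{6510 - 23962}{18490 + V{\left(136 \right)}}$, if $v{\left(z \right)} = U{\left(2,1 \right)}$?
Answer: $- \frac{8726}{9295} \approx -0.93878$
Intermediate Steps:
$v{\left(z \right)} = 1$
$X = 3$ ($X = -5 + 1 \left(-4\right) \left(-2\right) = -5 - -8 = -5 + 8 = 3$)
$V{\left(I \right)} = -36 + I$ ($V{\left(I \right)} = \left(I + 3\right) - 39 = \left(3 + I\right) - 39 = -36 + I$)
$\frac{6510 - 23962}{18490 + V{\left(136 \right)}} = \frac{6510 - 23962}{18490 + \left(-36 + 136\right)} = - \frac{17452}{18490 + 100} = - \frac{17452}{18590} = \left(-17452\right) \frac{1}{18590} = - \frac{8726}{9295}$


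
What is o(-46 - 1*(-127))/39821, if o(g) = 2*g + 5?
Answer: 167/39821 ≈ 0.0041938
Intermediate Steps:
o(g) = 5 + 2*g
o(-46 - 1*(-127))/39821 = (5 + 2*(-46 - 1*(-127)))/39821 = (5 + 2*(-46 + 127))*(1/39821) = (5 + 2*81)*(1/39821) = (5 + 162)*(1/39821) = 167*(1/39821) = 167/39821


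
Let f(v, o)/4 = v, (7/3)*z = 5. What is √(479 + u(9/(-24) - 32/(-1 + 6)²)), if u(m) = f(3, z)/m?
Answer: √51685319/331 ≈ 21.720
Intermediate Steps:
z = 15/7 (z = (3/7)*5 = 15/7 ≈ 2.1429)
f(v, o) = 4*v
u(m) = 12/m (u(m) = (4*3)/m = 12/m)
√(479 + u(9/(-24) - 32/(-1 + 6)²)) = √(479 + 12/(9/(-24) - 32/(-1 + 6)²)) = √(479 + 12/(9*(-1/24) - 32/(5²))) = √(479 + 12/(-3/8 - 32/25)) = √(479 + 12/(-331/200)) = √(479 + 12*(-200/331)) = √(479 - 2400/331) = √(156149/331) = √51685319/331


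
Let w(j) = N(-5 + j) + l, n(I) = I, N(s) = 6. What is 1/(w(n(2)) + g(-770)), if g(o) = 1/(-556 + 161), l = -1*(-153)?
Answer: 395/62804 ≈ 0.0062894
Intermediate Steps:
l = 153
g(o) = -1/395 (g(o) = 1/(-395) = -1/395)
w(j) = 159 (w(j) = 6 + 153 = 159)
1/(w(n(2)) + g(-770)) = 1/(159 - 1/395) = 1/(62804/395) = 395/62804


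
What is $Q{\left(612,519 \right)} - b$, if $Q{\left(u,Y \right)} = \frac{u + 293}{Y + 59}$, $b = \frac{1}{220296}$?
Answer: $\frac{99683651}{63665544} \approx 1.5657$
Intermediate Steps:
$b = \frac{1}{220296} \approx 4.5393 \cdot 10^{-6}$
$Q{\left(u,Y \right)} = \frac{293 + u}{59 + Y}$
$Q{\left(612,519 \right)} - b = \frac{293 + 612}{59 + 519} - \frac{1}{220296} = \frac{1}{578} \cdot 905 - \frac{1}{220296} = \frac{905}{578} - \frac{1}{220296} = \frac{99683651}{63665544}$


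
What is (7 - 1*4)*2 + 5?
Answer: 11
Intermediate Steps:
(7 - 1*4)*2 + 5 = (7 - 4)*2 + 5 = 3*2 + 5 = 6 + 5 = 11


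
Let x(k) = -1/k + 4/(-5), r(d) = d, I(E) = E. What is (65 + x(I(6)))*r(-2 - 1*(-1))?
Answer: -1921/30 ≈ -64.033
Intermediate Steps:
x(k) = -4/5 - 1/k (x(k) = -1/k + 4*(-1/5) = -1/k - 4/5 = -4/5 - 1/k)
(65 + x(I(6)))*r(-2 - 1*(-1)) = (65 + (-4/5 - 1/6))*(-2 - 1*(-1)) = (65 + (-4/5 - 1*1/6))*(-2 + 1) = (65 + (-4/5 - 1/6))*(-1) = (65 - 29/30)*(-1) = (1921/30)*(-1) = -1921/30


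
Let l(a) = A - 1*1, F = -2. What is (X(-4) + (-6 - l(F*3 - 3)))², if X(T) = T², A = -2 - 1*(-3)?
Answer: 100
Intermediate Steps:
A = 1 (A = -2 + 3 = 1)
l(a) = 0 (l(a) = 1 - 1*1 = 1 - 1 = 0)
(X(-4) + (-6 - l(F*3 - 3)))² = ((-4)² + (-6 - 1*0))² = (16 + (-6 + 0))² = (16 - 6)² = 10² = 100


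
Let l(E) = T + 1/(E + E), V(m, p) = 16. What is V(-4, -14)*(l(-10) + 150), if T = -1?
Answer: 11916/5 ≈ 2383.2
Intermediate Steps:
l(E) = -1 + 1/(2*E) (l(E) = -1 + 1/(E + E) = -1 + 1/(2*E))
V(-4, -14)*(l(-10) + 150) = 16*((½ - 1*(-10))/(-10) + 150) = 16*(-(½ + 10)/10 + 150) = 16*(-⅒*21/2 + 150) = 16*(-21/20 + 150) = 16*(2979/20) = 11916/5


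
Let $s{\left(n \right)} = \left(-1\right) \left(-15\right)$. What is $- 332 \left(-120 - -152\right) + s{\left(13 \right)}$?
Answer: $-10609$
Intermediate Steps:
$s{\left(n \right)} = 15$
$- 332 \left(-120 - -152\right) + s{\left(13 \right)} = - 332 \left(-120 - -152\right) + 15 = - 332 \left(-120 + 152\right) + 15 = \left(-332\right) 32 + 15 = -10624 + 15 = -10609$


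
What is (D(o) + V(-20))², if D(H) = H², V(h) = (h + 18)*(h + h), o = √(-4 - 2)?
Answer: 5476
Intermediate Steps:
o = I*√6 (o = √(-6) = I*√6 ≈ 2.4495*I)
V(h) = 2*h*(18 + h) (V(h) = (18 + h)*(2*h) = 2*h*(18 + h))
(D(o) + V(-20))² = ((I*√6)² + 2*(-20)*(18 - 20))² = (-6 + 2*(-20)*(-2))² = (-6 + 80)² = 74² = 5476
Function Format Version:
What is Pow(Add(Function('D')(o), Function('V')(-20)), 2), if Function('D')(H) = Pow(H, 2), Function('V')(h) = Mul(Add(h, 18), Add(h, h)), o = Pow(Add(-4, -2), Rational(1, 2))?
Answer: 5476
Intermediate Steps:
o = Mul(I, Pow(6, Rational(1, 2))) (o = Pow(-6, Rational(1, 2)) = Mul(I, Pow(6, Rational(1, 2))) ≈ Mul(2.4495, I))
Function('V')(h) = Mul(2, h, Add(18, h)) (Function('V')(h) = Mul(Add(18, h), Mul(2, h)) = Mul(2, h, Add(18, h)))
Pow(Add(Function('D')(o), Function('V')(-20)), 2) = Pow(Add(Pow(Mul(I, Pow(6, Rational(1, 2))), 2), Mul(2, -20, Add(18, -20))), 2) = Pow(Add(-6, Mul(2, -20, -2)), 2) = Pow(Add(-6, 80), 2) = Pow(74, 2) = 5476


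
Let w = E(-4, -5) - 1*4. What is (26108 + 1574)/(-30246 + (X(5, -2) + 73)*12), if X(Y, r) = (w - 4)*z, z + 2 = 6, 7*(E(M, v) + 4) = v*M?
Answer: -96887/104331 ≈ -0.92865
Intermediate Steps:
E(M, v) = -4 + M*v/7 (E(M, v) = -4 + (v*M)/7 = -4 + (M*v)/7 = -4 + M*v/7)
z = 4 (z = -2 + 6 = 4)
w = -36/7 (w = (-4 + (1/7)*(-4)*(-5)) - 1*4 = (-4 + 20/7) - 4 = -8/7 - 4 = -36/7 ≈ -5.1429)
X(Y, r) = -256/7 (X(Y, r) = (-36/7 - 4)*4 = -64/7*4 = -256/7)
(26108 + 1574)/(-30246 + (X(5, -2) + 73)*12) = (26108 + 1574)/(-30246 + (-256/7 + 73)*12) = 27682/(-30246 + (255/7)*12) = 27682/(-30246 + 3060/7) = 27682/(-208662/7) = 27682*(-7/208662) = -96887/104331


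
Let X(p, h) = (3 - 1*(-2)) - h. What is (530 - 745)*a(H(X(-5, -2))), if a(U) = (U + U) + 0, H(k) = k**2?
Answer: -21070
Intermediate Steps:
X(p, h) = 5 - h (X(p, h) = (3 + 2) - h = 5 - h)
a(U) = 2*U (a(U) = 2*U + 0 = 2*U)
(530 - 745)*a(H(X(-5, -2))) = (530 - 745)*(2*(5 - 1*(-2))**2) = -430*(5 + 2)**2 = -430*7**2 = -430*49 = -215*98 = -21070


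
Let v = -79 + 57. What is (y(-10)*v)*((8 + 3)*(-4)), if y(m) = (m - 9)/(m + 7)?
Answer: 18392/3 ≈ 6130.7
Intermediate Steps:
y(m) = (-9 + m)/(7 + m)
v = -22
(y(-10)*v)*((8 + 3)*(-4)) = (((-9 - 10)/(7 - 10))*(-22))*((8 + 3)*(-4)) = ((-19/(-3))*(-22))*(11*(-4)) = (-⅓*(-19)*(-22))*(-44) = ((19/3)*(-22))*(-44) = -418/3*(-44) = 18392/3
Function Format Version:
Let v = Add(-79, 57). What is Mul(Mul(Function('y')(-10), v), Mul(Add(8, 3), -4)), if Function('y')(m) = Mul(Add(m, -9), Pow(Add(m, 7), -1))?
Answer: Rational(18392, 3) ≈ 6130.7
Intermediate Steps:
Function('y')(m) = Mul(Pow(Add(7, m), -1), Add(-9, m)) (Function('y')(m) = Mul(Add(-9, m), Pow(Add(7, m), -1)) = Mul(Pow(Add(7, m), -1), Add(-9, m)))
v = -22
Mul(Mul(Function('y')(-10), v), Mul(Add(8, 3), -4)) = Mul(Mul(Mul(Pow(Add(7, -10), -1), Add(-9, -10)), -22), Mul(Add(8, 3), -4)) = Mul(Mul(Mul(Pow(-3, -1), -19), -22), Mul(11, -4)) = Mul(Mul(Mul(Rational(-1, 3), -19), -22), -44) = Mul(Mul(Rational(19, 3), -22), -44) = Mul(Rational(-418, 3), -44) = Rational(18392, 3)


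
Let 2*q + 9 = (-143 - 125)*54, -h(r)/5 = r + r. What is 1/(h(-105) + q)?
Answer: -2/12381 ≈ -0.00016154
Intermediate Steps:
h(r) = -10*r (h(r) = -5*(r + r) = -10*r)
q = -14481/2 (q = -9/2 + ((-143 - 125)*54)/2 = -9/2 + (-268*54)/2 = -9/2 + (½)*(-14472) = -9/2 - 7236 = -14481/2 ≈ -7240.5)
1/(h(-105) + q) = 1/(-10*(-105) - 14481/2) = 1/(1050 - 14481/2) = 1/(-12381/2) = -2/12381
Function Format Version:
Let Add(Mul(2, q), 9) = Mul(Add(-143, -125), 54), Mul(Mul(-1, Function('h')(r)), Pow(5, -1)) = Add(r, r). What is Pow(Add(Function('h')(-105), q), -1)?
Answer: Rational(-2, 12381) ≈ -0.00016154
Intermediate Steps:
Function('h')(r) = Mul(-10, r) (Function('h')(r) = Mul(-5, Add(r, r)) = Mul(-5, Mul(2, r)) = Mul(-10, r))
q = Rational(-14481, 2) (q = Add(Rational(-9, 2), Mul(Rational(1, 2), Mul(Add(-143, -125), 54))) = Add(Rational(-9, 2), Mul(Rational(1, 2), Mul(-268, 54))) = Add(Rational(-9, 2), Mul(Rational(1, 2), -14472)) = Add(Rational(-9, 2), -7236) = Rational(-14481, 2) ≈ -7240.5)
Pow(Add(Function('h')(-105), q), -1) = Pow(Add(Mul(-10, -105), Rational(-14481, 2)), -1) = Pow(Add(1050, Rational(-14481, 2)), -1) = Pow(Rational(-12381, 2), -1) = Rational(-2, 12381)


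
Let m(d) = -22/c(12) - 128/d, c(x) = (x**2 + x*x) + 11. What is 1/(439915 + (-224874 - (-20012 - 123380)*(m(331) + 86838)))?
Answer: 98969/1232364317308185 ≈ 8.0308e-11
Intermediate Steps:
c(x) = 11 + 2*x**2 (c(x) = (x**2 + x**2) + 11 = 2*x**2 + 11 = 11 + 2*x**2)
m(d) = -22/299 - 128/d (m(d) = -22/(11 + 2*12**2) - 128/d = -22/(11 + 2*144) - 128/d = -22/(11 + 288) - 128/d = -22/299 - 128/d)
1/(439915 + (-224874 - (-20012 - 123380)*(m(331) + 86838))) = 1/(439915 + (-224874 - (-20012 - 123380)*((-22/299 - 128/331) + 86838))) = 1/(439915 + (-224874 - (-143392)*((-22/299 - 128*1/331) + 86838))) = 1/(439915 + (-224874 - (-143392)*((-22/299 - 128/331) + 86838))) = 1/(439915 + (-224874 - (-143392)*(-45554/98969 + 86838))) = 1/(439915 + (-224874 - (-143392)*8594224468/98969)) = 1/(439915 + (-224874 - 1*(-1232343034915456/98969))) = 1/(439915 + (-224874 + 1232343034915456/98969)) = 1/(439915 + 1232320779360550/98969) = 1/(1232364317308185/98969) = 98969/1232364317308185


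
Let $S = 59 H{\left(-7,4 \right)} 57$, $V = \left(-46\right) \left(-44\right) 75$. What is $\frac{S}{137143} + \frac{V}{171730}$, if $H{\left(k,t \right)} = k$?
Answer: $\frac{1677561147}{2355156739} \approx 0.71229$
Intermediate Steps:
$V = 151800$ ($V = 2024 \cdot 75 = 151800$)
$S = -23541$ ($S = 59 \left(-7\right) 57 = \left(-413\right) 57 = -23541$)
$\frac{S}{137143} + \frac{V}{171730} = - \frac{23541}{137143} + \frac{151800}{171730} = \left(-23541\right) \frac{1}{137143} + 151800 \cdot \frac{1}{171730} = - \frac{23541}{137143} + \frac{15180}{17173} = \frac{1677561147}{2355156739}$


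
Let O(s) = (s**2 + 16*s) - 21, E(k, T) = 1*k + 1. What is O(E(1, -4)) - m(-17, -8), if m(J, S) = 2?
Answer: 13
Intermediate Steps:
E(k, T) = 1 + k (E(k, T) = k + 1 = 1 + k)
O(s) = -21 + s**2 + 16*s
O(E(1, -4)) - m(-17, -8) = (-21 + (1 + 1)**2 + 16*(1 + 1)) - 1*2 = (-21 + 2**2 + 16*2) - 2 = (-21 + 4 + 32) - 2 = 15 - 2 = 13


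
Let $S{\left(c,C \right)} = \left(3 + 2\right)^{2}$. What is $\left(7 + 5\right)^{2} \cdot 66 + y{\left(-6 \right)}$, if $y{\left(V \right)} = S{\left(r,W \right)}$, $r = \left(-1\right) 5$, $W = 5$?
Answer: $9529$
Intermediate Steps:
$r = -5$
$S{\left(c,C \right)} = 25$ ($S{\left(c,C \right)} = 5^{2} = 25$)
$y{\left(V \right)} = 25$
$\left(7 + 5\right)^{2} \cdot 66 + y{\left(-6 \right)} = \left(7 + 5\right)^{2} \cdot 66 + 25 = 12^{2} \cdot 66 + 25 = 144 \cdot 66 + 25 = 9504 + 25 = 9529$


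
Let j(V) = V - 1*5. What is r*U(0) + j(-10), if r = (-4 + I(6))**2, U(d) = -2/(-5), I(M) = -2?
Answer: -3/5 ≈ -0.60000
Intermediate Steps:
U(d) = 2/5 (U(d) = -2*(-1/5) = 2/5)
r = 36 (r = (-4 - 2)**2 = (-6)**2 = 36)
j(V) = -5 + V (j(V) = V - 5 = -5 + V)
r*U(0) + j(-10) = 36*(2/5) + (-5 - 10) = 72/5 - 15 = -3/5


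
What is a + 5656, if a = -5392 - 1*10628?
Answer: -10364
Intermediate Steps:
a = -16020 (a = -5392 - 10628 = -16020)
a + 5656 = -16020 + 5656 = -10364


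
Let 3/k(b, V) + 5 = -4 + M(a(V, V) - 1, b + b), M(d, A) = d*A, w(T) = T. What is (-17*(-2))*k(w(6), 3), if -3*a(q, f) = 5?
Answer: -102/41 ≈ -2.4878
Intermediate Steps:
a(q, f) = -5/3 (a(q, f) = -⅓*5 = -5/3)
M(d, A) = A*d
k(b, V) = 3/(-9 - 16*b/3) (k(b, V) = 3/(-5 + (-4 + (b + b)*(-5/3 - 1))) = 3/(-5 + (-4 + (2*b)*(-8/3))) = 3/(-5 + (-4 - 16*b/3)) = 3/(-9 - 16*b/3))
(-17*(-2))*k(w(6), 3) = (-17*(-2))*(-9/(27 + 16*6)) = 34*(-9/(27 + 96)) = 34*(-9/123) = 34*(-9*1/123) = 34*(-3/41) = -102/41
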